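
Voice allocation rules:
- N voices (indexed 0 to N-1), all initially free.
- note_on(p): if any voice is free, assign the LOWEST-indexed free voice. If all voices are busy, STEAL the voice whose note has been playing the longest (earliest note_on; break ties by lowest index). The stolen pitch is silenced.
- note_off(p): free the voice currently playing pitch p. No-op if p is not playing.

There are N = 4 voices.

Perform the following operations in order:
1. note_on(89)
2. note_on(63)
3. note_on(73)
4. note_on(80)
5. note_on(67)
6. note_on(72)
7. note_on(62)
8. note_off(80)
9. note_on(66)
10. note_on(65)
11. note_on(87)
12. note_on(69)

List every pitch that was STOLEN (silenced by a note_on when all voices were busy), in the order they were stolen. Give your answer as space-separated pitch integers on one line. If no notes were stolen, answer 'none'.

Answer: 89 63 73 67 72 62

Derivation:
Op 1: note_on(89): voice 0 is free -> assigned | voices=[89 - - -]
Op 2: note_on(63): voice 1 is free -> assigned | voices=[89 63 - -]
Op 3: note_on(73): voice 2 is free -> assigned | voices=[89 63 73 -]
Op 4: note_on(80): voice 3 is free -> assigned | voices=[89 63 73 80]
Op 5: note_on(67): all voices busy, STEAL voice 0 (pitch 89, oldest) -> assign | voices=[67 63 73 80]
Op 6: note_on(72): all voices busy, STEAL voice 1 (pitch 63, oldest) -> assign | voices=[67 72 73 80]
Op 7: note_on(62): all voices busy, STEAL voice 2 (pitch 73, oldest) -> assign | voices=[67 72 62 80]
Op 8: note_off(80): free voice 3 | voices=[67 72 62 -]
Op 9: note_on(66): voice 3 is free -> assigned | voices=[67 72 62 66]
Op 10: note_on(65): all voices busy, STEAL voice 0 (pitch 67, oldest) -> assign | voices=[65 72 62 66]
Op 11: note_on(87): all voices busy, STEAL voice 1 (pitch 72, oldest) -> assign | voices=[65 87 62 66]
Op 12: note_on(69): all voices busy, STEAL voice 2 (pitch 62, oldest) -> assign | voices=[65 87 69 66]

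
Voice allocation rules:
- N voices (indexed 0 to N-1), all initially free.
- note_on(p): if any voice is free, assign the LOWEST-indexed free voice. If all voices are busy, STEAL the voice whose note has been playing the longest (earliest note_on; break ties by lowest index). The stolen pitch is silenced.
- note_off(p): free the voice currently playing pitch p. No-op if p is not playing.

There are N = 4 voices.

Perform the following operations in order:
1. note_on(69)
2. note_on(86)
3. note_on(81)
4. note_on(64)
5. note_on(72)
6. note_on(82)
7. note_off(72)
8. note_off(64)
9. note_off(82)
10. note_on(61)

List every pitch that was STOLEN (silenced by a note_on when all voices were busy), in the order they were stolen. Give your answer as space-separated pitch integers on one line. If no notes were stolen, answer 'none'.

Op 1: note_on(69): voice 0 is free -> assigned | voices=[69 - - -]
Op 2: note_on(86): voice 1 is free -> assigned | voices=[69 86 - -]
Op 3: note_on(81): voice 2 is free -> assigned | voices=[69 86 81 -]
Op 4: note_on(64): voice 3 is free -> assigned | voices=[69 86 81 64]
Op 5: note_on(72): all voices busy, STEAL voice 0 (pitch 69, oldest) -> assign | voices=[72 86 81 64]
Op 6: note_on(82): all voices busy, STEAL voice 1 (pitch 86, oldest) -> assign | voices=[72 82 81 64]
Op 7: note_off(72): free voice 0 | voices=[- 82 81 64]
Op 8: note_off(64): free voice 3 | voices=[- 82 81 -]
Op 9: note_off(82): free voice 1 | voices=[- - 81 -]
Op 10: note_on(61): voice 0 is free -> assigned | voices=[61 - 81 -]

Answer: 69 86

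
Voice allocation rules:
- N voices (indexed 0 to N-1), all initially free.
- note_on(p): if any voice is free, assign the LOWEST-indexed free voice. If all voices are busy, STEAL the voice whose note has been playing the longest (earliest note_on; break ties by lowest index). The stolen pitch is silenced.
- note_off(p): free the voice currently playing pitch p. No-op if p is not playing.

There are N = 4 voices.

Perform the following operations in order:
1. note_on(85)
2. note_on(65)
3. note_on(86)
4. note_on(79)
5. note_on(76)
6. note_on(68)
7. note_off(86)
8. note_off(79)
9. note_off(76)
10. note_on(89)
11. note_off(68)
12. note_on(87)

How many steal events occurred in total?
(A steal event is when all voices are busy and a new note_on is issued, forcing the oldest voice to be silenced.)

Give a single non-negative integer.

Op 1: note_on(85): voice 0 is free -> assigned | voices=[85 - - -]
Op 2: note_on(65): voice 1 is free -> assigned | voices=[85 65 - -]
Op 3: note_on(86): voice 2 is free -> assigned | voices=[85 65 86 -]
Op 4: note_on(79): voice 3 is free -> assigned | voices=[85 65 86 79]
Op 5: note_on(76): all voices busy, STEAL voice 0 (pitch 85, oldest) -> assign | voices=[76 65 86 79]
Op 6: note_on(68): all voices busy, STEAL voice 1 (pitch 65, oldest) -> assign | voices=[76 68 86 79]
Op 7: note_off(86): free voice 2 | voices=[76 68 - 79]
Op 8: note_off(79): free voice 3 | voices=[76 68 - -]
Op 9: note_off(76): free voice 0 | voices=[- 68 - -]
Op 10: note_on(89): voice 0 is free -> assigned | voices=[89 68 - -]
Op 11: note_off(68): free voice 1 | voices=[89 - - -]
Op 12: note_on(87): voice 1 is free -> assigned | voices=[89 87 - -]

Answer: 2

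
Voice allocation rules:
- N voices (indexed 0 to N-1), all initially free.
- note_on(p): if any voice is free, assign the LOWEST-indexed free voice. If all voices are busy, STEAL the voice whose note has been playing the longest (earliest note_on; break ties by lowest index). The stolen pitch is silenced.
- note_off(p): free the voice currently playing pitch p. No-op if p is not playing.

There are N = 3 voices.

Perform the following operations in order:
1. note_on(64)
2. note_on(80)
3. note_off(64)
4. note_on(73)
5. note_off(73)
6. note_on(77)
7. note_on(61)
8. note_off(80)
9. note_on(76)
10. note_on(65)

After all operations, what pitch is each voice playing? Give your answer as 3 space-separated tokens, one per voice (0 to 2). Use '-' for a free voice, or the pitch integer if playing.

Answer: 65 76 61

Derivation:
Op 1: note_on(64): voice 0 is free -> assigned | voices=[64 - -]
Op 2: note_on(80): voice 1 is free -> assigned | voices=[64 80 -]
Op 3: note_off(64): free voice 0 | voices=[- 80 -]
Op 4: note_on(73): voice 0 is free -> assigned | voices=[73 80 -]
Op 5: note_off(73): free voice 0 | voices=[- 80 -]
Op 6: note_on(77): voice 0 is free -> assigned | voices=[77 80 -]
Op 7: note_on(61): voice 2 is free -> assigned | voices=[77 80 61]
Op 8: note_off(80): free voice 1 | voices=[77 - 61]
Op 9: note_on(76): voice 1 is free -> assigned | voices=[77 76 61]
Op 10: note_on(65): all voices busy, STEAL voice 0 (pitch 77, oldest) -> assign | voices=[65 76 61]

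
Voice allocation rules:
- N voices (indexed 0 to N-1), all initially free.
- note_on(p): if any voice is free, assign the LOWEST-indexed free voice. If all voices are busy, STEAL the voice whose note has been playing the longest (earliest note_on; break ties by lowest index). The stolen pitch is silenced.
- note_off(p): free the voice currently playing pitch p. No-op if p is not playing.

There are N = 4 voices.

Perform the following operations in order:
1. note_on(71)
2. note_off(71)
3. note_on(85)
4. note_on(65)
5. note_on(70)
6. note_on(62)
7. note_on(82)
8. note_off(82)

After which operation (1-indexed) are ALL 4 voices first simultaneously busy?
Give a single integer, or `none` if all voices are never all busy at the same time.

Answer: 6

Derivation:
Op 1: note_on(71): voice 0 is free -> assigned | voices=[71 - - -]
Op 2: note_off(71): free voice 0 | voices=[- - - -]
Op 3: note_on(85): voice 0 is free -> assigned | voices=[85 - - -]
Op 4: note_on(65): voice 1 is free -> assigned | voices=[85 65 - -]
Op 5: note_on(70): voice 2 is free -> assigned | voices=[85 65 70 -]
Op 6: note_on(62): voice 3 is free -> assigned | voices=[85 65 70 62]
Op 7: note_on(82): all voices busy, STEAL voice 0 (pitch 85, oldest) -> assign | voices=[82 65 70 62]
Op 8: note_off(82): free voice 0 | voices=[- 65 70 62]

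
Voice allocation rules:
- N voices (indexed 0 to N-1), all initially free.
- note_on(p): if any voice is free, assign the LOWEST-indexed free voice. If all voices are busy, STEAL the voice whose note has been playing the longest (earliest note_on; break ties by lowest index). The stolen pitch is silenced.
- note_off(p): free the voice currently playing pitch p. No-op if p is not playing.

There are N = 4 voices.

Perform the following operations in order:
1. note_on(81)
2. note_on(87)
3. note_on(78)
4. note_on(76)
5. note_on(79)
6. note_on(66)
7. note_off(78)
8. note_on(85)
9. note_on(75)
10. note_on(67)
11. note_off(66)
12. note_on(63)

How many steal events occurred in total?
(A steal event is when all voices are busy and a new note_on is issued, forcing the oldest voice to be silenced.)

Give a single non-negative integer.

Op 1: note_on(81): voice 0 is free -> assigned | voices=[81 - - -]
Op 2: note_on(87): voice 1 is free -> assigned | voices=[81 87 - -]
Op 3: note_on(78): voice 2 is free -> assigned | voices=[81 87 78 -]
Op 4: note_on(76): voice 3 is free -> assigned | voices=[81 87 78 76]
Op 5: note_on(79): all voices busy, STEAL voice 0 (pitch 81, oldest) -> assign | voices=[79 87 78 76]
Op 6: note_on(66): all voices busy, STEAL voice 1 (pitch 87, oldest) -> assign | voices=[79 66 78 76]
Op 7: note_off(78): free voice 2 | voices=[79 66 - 76]
Op 8: note_on(85): voice 2 is free -> assigned | voices=[79 66 85 76]
Op 9: note_on(75): all voices busy, STEAL voice 3 (pitch 76, oldest) -> assign | voices=[79 66 85 75]
Op 10: note_on(67): all voices busy, STEAL voice 0 (pitch 79, oldest) -> assign | voices=[67 66 85 75]
Op 11: note_off(66): free voice 1 | voices=[67 - 85 75]
Op 12: note_on(63): voice 1 is free -> assigned | voices=[67 63 85 75]

Answer: 4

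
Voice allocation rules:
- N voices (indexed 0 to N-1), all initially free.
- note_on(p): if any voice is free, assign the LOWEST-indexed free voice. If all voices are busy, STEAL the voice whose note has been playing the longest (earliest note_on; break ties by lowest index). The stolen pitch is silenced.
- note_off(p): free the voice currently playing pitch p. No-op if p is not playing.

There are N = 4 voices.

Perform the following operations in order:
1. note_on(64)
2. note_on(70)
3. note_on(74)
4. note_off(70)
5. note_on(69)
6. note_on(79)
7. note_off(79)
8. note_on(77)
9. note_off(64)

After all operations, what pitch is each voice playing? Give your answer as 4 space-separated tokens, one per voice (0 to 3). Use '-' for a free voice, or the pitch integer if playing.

Op 1: note_on(64): voice 0 is free -> assigned | voices=[64 - - -]
Op 2: note_on(70): voice 1 is free -> assigned | voices=[64 70 - -]
Op 3: note_on(74): voice 2 is free -> assigned | voices=[64 70 74 -]
Op 4: note_off(70): free voice 1 | voices=[64 - 74 -]
Op 5: note_on(69): voice 1 is free -> assigned | voices=[64 69 74 -]
Op 6: note_on(79): voice 3 is free -> assigned | voices=[64 69 74 79]
Op 7: note_off(79): free voice 3 | voices=[64 69 74 -]
Op 8: note_on(77): voice 3 is free -> assigned | voices=[64 69 74 77]
Op 9: note_off(64): free voice 0 | voices=[- 69 74 77]

Answer: - 69 74 77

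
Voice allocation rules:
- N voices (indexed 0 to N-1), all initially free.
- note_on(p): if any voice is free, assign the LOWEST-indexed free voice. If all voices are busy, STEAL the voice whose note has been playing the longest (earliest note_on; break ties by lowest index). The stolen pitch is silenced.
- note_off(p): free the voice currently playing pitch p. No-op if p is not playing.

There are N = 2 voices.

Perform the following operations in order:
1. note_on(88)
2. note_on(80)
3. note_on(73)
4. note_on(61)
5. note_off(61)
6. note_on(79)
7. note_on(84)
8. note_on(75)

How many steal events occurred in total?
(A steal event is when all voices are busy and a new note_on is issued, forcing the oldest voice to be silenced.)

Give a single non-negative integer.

Answer: 4

Derivation:
Op 1: note_on(88): voice 0 is free -> assigned | voices=[88 -]
Op 2: note_on(80): voice 1 is free -> assigned | voices=[88 80]
Op 3: note_on(73): all voices busy, STEAL voice 0 (pitch 88, oldest) -> assign | voices=[73 80]
Op 4: note_on(61): all voices busy, STEAL voice 1 (pitch 80, oldest) -> assign | voices=[73 61]
Op 5: note_off(61): free voice 1 | voices=[73 -]
Op 6: note_on(79): voice 1 is free -> assigned | voices=[73 79]
Op 7: note_on(84): all voices busy, STEAL voice 0 (pitch 73, oldest) -> assign | voices=[84 79]
Op 8: note_on(75): all voices busy, STEAL voice 1 (pitch 79, oldest) -> assign | voices=[84 75]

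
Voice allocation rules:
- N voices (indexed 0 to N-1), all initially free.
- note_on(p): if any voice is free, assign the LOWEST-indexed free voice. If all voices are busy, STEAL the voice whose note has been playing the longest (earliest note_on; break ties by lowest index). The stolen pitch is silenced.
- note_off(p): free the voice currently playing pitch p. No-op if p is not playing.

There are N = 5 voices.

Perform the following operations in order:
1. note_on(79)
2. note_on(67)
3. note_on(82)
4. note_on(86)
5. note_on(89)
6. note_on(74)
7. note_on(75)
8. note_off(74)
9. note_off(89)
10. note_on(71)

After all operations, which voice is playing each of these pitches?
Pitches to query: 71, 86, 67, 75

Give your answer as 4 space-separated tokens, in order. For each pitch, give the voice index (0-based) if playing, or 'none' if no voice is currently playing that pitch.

Op 1: note_on(79): voice 0 is free -> assigned | voices=[79 - - - -]
Op 2: note_on(67): voice 1 is free -> assigned | voices=[79 67 - - -]
Op 3: note_on(82): voice 2 is free -> assigned | voices=[79 67 82 - -]
Op 4: note_on(86): voice 3 is free -> assigned | voices=[79 67 82 86 -]
Op 5: note_on(89): voice 4 is free -> assigned | voices=[79 67 82 86 89]
Op 6: note_on(74): all voices busy, STEAL voice 0 (pitch 79, oldest) -> assign | voices=[74 67 82 86 89]
Op 7: note_on(75): all voices busy, STEAL voice 1 (pitch 67, oldest) -> assign | voices=[74 75 82 86 89]
Op 8: note_off(74): free voice 0 | voices=[- 75 82 86 89]
Op 9: note_off(89): free voice 4 | voices=[- 75 82 86 -]
Op 10: note_on(71): voice 0 is free -> assigned | voices=[71 75 82 86 -]

Answer: 0 3 none 1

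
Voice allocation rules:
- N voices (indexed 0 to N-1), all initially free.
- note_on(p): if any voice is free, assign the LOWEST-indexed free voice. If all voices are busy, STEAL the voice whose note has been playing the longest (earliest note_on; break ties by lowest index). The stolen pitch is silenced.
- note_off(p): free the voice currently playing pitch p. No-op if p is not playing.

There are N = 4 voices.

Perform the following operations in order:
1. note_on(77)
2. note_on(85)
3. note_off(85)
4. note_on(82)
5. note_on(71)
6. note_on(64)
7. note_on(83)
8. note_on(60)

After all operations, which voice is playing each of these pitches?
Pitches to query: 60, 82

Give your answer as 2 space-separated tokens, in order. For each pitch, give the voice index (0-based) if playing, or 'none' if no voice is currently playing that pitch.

Answer: 1 none

Derivation:
Op 1: note_on(77): voice 0 is free -> assigned | voices=[77 - - -]
Op 2: note_on(85): voice 1 is free -> assigned | voices=[77 85 - -]
Op 3: note_off(85): free voice 1 | voices=[77 - - -]
Op 4: note_on(82): voice 1 is free -> assigned | voices=[77 82 - -]
Op 5: note_on(71): voice 2 is free -> assigned | voices=[77 82 71 -]
Op 6: note_on(64): voice 3 is free -> assigned | voices=[77 82 71 64]
Op 7: note_on(83): all voices busy, STEAL voice 0 (pitch 77, oldest) -> assign | voices=[83 82 71 64]
Op 8: note_on(60): all voices busy, STEAL voice 1 (pitch 82, oldest) -> assign | voices=[83 60 71 64]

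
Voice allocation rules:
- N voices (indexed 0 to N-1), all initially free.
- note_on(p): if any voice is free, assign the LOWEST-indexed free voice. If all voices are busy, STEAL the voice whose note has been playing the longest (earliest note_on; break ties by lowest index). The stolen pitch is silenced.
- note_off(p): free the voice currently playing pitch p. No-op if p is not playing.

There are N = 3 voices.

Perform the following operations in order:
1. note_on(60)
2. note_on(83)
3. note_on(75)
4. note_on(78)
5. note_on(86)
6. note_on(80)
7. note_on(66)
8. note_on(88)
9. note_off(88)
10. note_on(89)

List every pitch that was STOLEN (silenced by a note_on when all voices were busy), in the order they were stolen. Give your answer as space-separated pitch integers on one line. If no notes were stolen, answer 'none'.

Op 1: note_on(60): voice 0 is free -> assigned | voices=[60 - -]
Op 2: note_on(83): voice 1 is free -> assigned | voices=[60 83 -]
Op 3: note_on(75): voice 2 is free -> assigned | voices=[60 83 75]
Op 4: note_on(78): all voices busy, STEAL voice 0 (pitch 60, oldest) -> assign | voices=[78 83 75]
Op 5: note_on(86): all voices busy, STEAL voice 1 (pitch 83, oldest) -> assign | voices=[78 86 75]
Op 6: note_on(80): all voices busy, STEAL voice 2 (pitch 75, oldest) -> assign | voices=[78 86 80]
Op 7: note_on(66): all voices busy, STEAL voice 0 (pitch 78, oldest) -> assign | voices=[66 86 80]
Op 8: note_on(88): all voices busy, STEAL voice 1 (pitch 86, oldest) -> assign | voices=[66 88 80]
Op 9: note_off(88): free voice 1 | voices=[66 - 80]
Op 10: note_on(89): voice 1 is free -> assigned | voices=[66 89 80]

Answer: 60 83 75 78 86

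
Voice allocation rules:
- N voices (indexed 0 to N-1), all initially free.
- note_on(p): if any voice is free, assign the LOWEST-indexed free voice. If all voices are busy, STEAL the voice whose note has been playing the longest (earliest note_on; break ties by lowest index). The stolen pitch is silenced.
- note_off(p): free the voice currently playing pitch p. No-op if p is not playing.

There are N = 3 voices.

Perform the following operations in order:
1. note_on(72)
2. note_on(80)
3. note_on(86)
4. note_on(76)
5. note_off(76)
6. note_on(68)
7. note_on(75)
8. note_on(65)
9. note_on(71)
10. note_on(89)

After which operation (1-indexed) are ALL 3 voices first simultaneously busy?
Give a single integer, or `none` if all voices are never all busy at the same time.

Answer: 3

Derivation:
Op 1: note_on(72): voice 0 is free -> assigned | voices=[72 - -]
Op 2: note_on(80): voice 1 is free -> assigned | voices=[72 80 -]
Op 3: note_on(86): voice 2 is free -> assigned | voices=[72 80 86]
Op 4: note_on(76): all voices busy, STEAL voice 0 (pitch 72, oldest) -> assign | voices=[76 80 86]
Op 5: note_off(76): free voice 0 | voices=[- 80 86]
Op 6: note_on(68): voice 0 is free -> assigned | voices=[68 80 86]
Op 7: note_on(75): all voices busy, STEAL voice 1 (pitch 80, oldest) -> assign | voices=[68 75 86]
Op 8: note_on(65): all voices busy, STEAL voice 2 (pitch 86, oldest) -> assign | voices=[68 75 65]
Op 9: note_on(71): all voices busy, STEAL voice 0 (pitch 68, oldest) -> assign | voices=[71 75 65]
Op 10: note_on(89): all voices busy, STEAL voice 1 (pitch 75, oldest) -> assign | voices=[71 89 65]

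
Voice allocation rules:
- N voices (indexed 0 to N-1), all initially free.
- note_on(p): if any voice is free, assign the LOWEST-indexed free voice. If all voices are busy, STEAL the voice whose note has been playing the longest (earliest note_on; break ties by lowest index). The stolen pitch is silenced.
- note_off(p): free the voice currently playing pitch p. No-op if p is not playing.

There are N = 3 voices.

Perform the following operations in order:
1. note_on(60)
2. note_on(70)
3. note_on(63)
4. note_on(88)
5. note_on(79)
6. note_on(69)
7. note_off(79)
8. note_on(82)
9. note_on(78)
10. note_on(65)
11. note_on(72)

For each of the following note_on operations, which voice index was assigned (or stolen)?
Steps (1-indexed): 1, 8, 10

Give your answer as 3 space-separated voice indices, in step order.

Answer: 0 1 2

Derivation:
Op 1: note_on(60): voice 0 is free -> assigned | voices=[60 - -]
Op 2: note_on(70): voice 1 is free -> assigned | voices=[60 70 -]
Op 3: note_on(63): voice 2 is free -> assigned | voices=[60 70 63]
Op 4: note_on(88): all voices busy, STEAL voice 0 (pitch 60, oldest) -> assign | voices=[88 70 63]
Op 5: note_on(79): all voices busy, STEAL voice 1 (pitch 70, oldest) -> assign | voices=[88 79 63]
Op 6: note_on(69): all voices busy, STEAL voice 2 (pitch 63, oldest) -> assign | voices=[88 79 69]
Op 7: note_off(79): free voice 1 | voices=[88 - 69]
Op 8: note_on(82): voice 1 is free -> assigned | voices=[88 82 69]
Op 9: note_on(78): all voices busy, STEAL voice 0 (pitch 88, oldest) -> assign | voices=[78 82 69]
Op 10: note_on(65): all voices busy, STEAL voice 2 (pitch 69, oldest) -> assign | voices=[78 82 65]
Op 11: note_on(72): all voices busy, STEAL voice 1 (pitch 82, oldest) -> assign | voices=[78 72 65]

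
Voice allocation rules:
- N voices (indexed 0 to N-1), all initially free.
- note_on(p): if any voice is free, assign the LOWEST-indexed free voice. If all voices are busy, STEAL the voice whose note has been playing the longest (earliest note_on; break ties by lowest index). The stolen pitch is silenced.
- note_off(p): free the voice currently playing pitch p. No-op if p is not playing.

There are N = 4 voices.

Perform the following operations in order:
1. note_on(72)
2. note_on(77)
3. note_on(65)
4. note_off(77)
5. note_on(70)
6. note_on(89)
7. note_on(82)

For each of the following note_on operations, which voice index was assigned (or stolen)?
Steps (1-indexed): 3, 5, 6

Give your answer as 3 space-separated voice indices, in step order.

Answer: 2 1 3

Derivation:
Op 1: note_on(72): voice 0 is free -> assigned | voices=[72 - - -]
Op 2: note_on(77): voice 1 is free -> assigned | voices=[72 77 - -]
Op 3: note_on(65): voice 2 is free -> assigned | voices=[72 77 65 -]
Op 4: note_off(77): free voice 1 | voices=[72 - 65 -]
Op 5: note_on(70): voice 1 is free -> assigned | voices=[72 70 65 -]
Op 6: note_on(89): voice 3 is free -> assigned | voices=[72 70 65 89]
Op 7: note_on(82): all voices busy, STEAL voice 0 (pitch 72, oldest) -> assign | voices=[82 70 65 89]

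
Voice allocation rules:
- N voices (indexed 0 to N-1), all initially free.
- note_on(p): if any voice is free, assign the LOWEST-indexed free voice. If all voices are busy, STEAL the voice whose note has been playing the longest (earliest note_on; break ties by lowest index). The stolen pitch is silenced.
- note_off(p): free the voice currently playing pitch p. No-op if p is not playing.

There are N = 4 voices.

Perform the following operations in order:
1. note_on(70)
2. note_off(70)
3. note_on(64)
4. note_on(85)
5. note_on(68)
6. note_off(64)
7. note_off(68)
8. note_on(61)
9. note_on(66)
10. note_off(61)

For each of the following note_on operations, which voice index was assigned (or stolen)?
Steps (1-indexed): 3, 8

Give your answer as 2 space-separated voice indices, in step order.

Op 1: note_on(70): voice 0 is free -> assigned | voices=[70 - - -]
Op 2: note_off(70): free voice 0 | voices=[- - - -]
Op 3: note_on(64): voice 0 is free -> assigned | voices=[64 - - -]
Op 4: note_on(85): voice 1 is free -> assigned | voices=[64 85 - -]
Op 5: note_on(68): voice 2 is free -> assigned | voices=[64 85 68 -]
Op 6: note_off(64): free voice 0 | voices=[- 85 68 -]
Op 7: note_off(68): free voice 2 | voices=[- 85 - -]
Op 8: note_on(61): voice 0 is free -> assigned | voices=[61 85 - -]
Op 9: note_on(66): voice 2 is free -> assigned | voices=[61 85 66 -]
Op 10: note_off(61): free voice 0 | voices=[- 85 66 -]

Answer: 0 0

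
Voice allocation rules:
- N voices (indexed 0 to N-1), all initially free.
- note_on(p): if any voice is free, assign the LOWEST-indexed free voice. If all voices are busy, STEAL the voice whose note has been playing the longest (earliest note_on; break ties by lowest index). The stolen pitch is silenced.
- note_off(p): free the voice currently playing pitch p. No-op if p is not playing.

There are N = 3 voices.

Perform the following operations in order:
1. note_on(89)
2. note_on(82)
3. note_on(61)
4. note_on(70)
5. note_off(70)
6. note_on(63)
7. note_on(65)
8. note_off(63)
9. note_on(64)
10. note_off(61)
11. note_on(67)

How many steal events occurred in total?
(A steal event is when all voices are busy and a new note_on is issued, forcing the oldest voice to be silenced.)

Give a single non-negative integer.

Op 1: note_on(89): voice 0 is free -> assigned | voices=[89 - -]
Op 2: note_on(82): voice 1 is free -> assigned | voices=[89 82 -]
Op 3: note_on(61): voice 2 is free -> assigned | voices=[89 82 61]
Op 4: note_on(70): all voices busy, STEAL voice 0 (pitch 89, oldest) -> assign | voices=[70 82 61]
Op 5: note_off(70): free voice 0 | voices=[- 82 61]
Op 6: note_on(63): voice 0 is free -> assigned | voices=[63 82 61]
Op 7: note_on(65): all voices busy, STEAL voice 1 (pitch 82, oldest) -> assign | voices=[63 65 61]
Op 8: note_off(63): free voice 0 | voices=[- 65 61]
Op 9: note_on(64): voice 0 is free -> assigned | voices=[64 65 61]
Op 10: note_off(61): free voice 2 | voices=[64 65 -]
Op 11: note_on(67): voice 2 is free -> assigned | voices=[64 65 67]

Answer: 2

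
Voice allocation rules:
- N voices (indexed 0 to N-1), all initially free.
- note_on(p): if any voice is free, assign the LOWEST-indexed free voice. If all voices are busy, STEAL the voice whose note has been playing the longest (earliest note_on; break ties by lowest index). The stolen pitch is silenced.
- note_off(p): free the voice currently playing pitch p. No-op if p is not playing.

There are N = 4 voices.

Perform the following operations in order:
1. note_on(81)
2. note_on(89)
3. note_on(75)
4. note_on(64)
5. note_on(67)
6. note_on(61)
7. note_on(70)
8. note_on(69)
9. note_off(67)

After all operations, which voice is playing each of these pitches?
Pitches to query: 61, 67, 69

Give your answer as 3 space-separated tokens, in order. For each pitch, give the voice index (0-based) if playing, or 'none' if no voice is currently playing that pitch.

Op 1: note_on(81): voice 0 is free -> assigned | voices=[81 - - -]
Op 2: note_on(89): voice 1 is free -> assigned | voices=[81 89 - -]
Op 3: note_on(75): voice 2 is free -> assigned | voices=[81 89 75 -]
Op 4: note_on(64): voice 3 is free -> assigned | voices=[81 89 75 64]
Op 5: note_on(67): all voices busy, STEAL voice 0 (pitch 81, oldest) -> assign | voices=[67 89 75 64]
Op 6: note_on(61): all voices busy, STEAL voice 1 (pitch 89, oldest) -> assign | voices=[67 61 75 64]
Op 7: note_on(70): all voices busy, STEAL voice 2 (pitch 75, oldest) -> assign | voices=[67 61 70 64]
Op 8: note_on(69): all voices busy, STEAL voice 3 (pitch 64, oldest) -> assign | voices=[67 61 70 69]
Op 9: note_off(67): free voice 0 | voices=[- 61 70 69]

Answer: 1 none 3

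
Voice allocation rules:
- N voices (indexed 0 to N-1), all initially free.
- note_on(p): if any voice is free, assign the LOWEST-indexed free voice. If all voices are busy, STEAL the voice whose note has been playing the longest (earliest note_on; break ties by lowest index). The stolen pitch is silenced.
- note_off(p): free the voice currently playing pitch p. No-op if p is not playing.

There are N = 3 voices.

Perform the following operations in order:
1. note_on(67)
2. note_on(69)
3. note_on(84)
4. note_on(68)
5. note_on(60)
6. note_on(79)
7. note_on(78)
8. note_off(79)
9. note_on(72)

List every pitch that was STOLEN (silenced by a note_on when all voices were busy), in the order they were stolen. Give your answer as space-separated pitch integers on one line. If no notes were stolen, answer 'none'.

Op 1: note_on(67): voice 0 is free -> assigned | voices=[67 - -]
Op 2: note_on(69): voice 1 is free -> assigned | voices=[67 69 -]
Op 3: note_on(84): voice 2 is free -> assigned | voices=[67 69 84]
Op 4: note_on(68): all voices busy, STEAL voice 0 (pitch 67, oldest) -> assign | voices=[68 69 84]
Op 5: note_on(60): all voices busy, STEAL voice 1 (pitch 69, oldest) -> assign | voices=[68 60 84]
Op 6: note_on(79): all voices busy, STEAL voice 2 (pitch 84, oldest) -> assign | voices=[68 60 79]
Op 7: note_on(78): all voices busy, STEAL voice 0 (pitch 68, oldest) -> assign | voices=[78 60 79]
Op 8: note_off(79): free voice 2 | voices=[78 60 -]
Op 9: note_on(72): voice 2 is free -> assigned | voices=[78 60 72]

Answer: 67 69 84 68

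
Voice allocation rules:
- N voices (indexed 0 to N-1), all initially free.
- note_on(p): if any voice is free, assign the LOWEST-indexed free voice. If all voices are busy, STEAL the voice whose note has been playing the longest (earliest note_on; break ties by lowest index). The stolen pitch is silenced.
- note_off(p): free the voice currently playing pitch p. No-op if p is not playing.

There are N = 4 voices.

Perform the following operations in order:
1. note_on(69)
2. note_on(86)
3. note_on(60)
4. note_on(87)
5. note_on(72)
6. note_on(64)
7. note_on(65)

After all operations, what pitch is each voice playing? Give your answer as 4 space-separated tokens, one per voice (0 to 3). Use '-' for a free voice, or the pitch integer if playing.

Answer: 72 64 65 87

Derivation:
Op 1: note_on(69): voice 0 is free -> assigned | voices=[69 - - -]
Op 2: note_on(86): voice 1 is free -> assigned | voices=[69 86 - -]
Op 3: note_on(60): voice 2 is free -> assigned | voices=[69 86 60 -]
Op 4: note_on(87): voice 3 is free -> assigned | voices=[69 86 60 87]
Op 5: note_on(72): all voices busy, STEAL voice 0 (pitch 69, oldest) -> assign | voices=[72 86 60 87]
Op 6: note_on(64): all voices busy, STEAL voice 1 (pitch 86, oldest) -> assign | voices=[72 64 60 87]
Op 7: note_on(65): all voices busy, STEAL voice 2 (pitch 60, oldest) -> assign | voices=[72 64 65 87]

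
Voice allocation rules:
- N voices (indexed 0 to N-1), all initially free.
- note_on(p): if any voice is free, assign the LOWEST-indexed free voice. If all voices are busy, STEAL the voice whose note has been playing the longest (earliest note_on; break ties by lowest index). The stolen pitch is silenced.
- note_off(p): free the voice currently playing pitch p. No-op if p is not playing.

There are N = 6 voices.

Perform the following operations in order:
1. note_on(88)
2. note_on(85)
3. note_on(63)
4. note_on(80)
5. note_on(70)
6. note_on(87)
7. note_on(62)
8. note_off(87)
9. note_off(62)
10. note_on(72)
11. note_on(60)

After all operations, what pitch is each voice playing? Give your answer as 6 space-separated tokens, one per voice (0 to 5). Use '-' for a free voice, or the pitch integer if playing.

Op 1: note_on(88): voice 0 is free -> assigned | voices=[88 - - - - -]
Op 2: note_on(85): voice 1 is free -> assigned | voices=[88 85 - - - -]
Op 3: note_on(63): voice 2 is free -> assigned | voices=[88 85 63 - - -]
Op 4: note_on(80): voice 3 is free -> assigned | voices=[88 85 63 80 - -]
Op 5: note_on(70): voice 4 is free -> assigned | voices=[88 85 63 80 70 -]
Op 6: note_on(87): voice 5 is free -> assigned | voices=[88 85 63 80 70 87]
Op 7: note_on(62): all voices busy, STEAL voice 0 (pitch 88, oldest) -> assign | voices=[62 85 63 80 70 87]
Op 8: note_off(87): free voice 5 | voices=[62 85 63 80 70 -]
Op 9: note_off(62): free voice 0 | voices=[- 85 63 80 70 -]
Op 10: note_on(72): voice 0 is free -> assigned | voices=[72 85 63 80 70 -]
Op 11: note_on(60): voice 5 is free -> assigned | voices=[72 85 63 80 70 60]

Answer: 72 85 63 80 70 60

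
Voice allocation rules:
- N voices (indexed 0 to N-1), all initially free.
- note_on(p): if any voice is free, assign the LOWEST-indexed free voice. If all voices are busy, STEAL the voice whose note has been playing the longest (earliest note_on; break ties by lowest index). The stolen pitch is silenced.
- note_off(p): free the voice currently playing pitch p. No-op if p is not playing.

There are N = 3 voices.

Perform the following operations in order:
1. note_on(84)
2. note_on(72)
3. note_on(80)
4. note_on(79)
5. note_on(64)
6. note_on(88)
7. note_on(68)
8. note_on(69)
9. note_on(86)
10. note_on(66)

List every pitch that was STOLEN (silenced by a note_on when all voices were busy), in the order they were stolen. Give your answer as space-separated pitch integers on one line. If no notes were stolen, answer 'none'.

Answer: 84 72 80 79 64 88 68

Derivation:
Op 1: note_on(84): voice 0 is free -> assigned | voices=[84 - -]
Op 2: note_on(72): voice 1 is free -> assigned | voices=[84 72 -]
Op 3: note_on(80): voice 2 is free -> assigned | voices=[84 72 80]
Op 4: note_on(79): all voices busy, STEAL voice 0 (pitch 84, oldest) -> assign | voices=[79 72 80]
Op 5: note_on(64): all voices busy, STEAL voice 1 (pitch 72, oldest) -> assign | voices=[79 64 80]
Op 6: note_on(88): all voices busy, STEAL voice 2 (pitch 80, oldest) -> assign | voices=[79 64 88]
Op 7: note_on(68): all voices busy, STEAL voice 0 (pitch 79, oldest) -> assign | voices=[68 64 88]
Op 8: note_on(69): all voices busy, STEAL voice 1 (pitch 64, oldest) -> assign | voices=[68 69 88]
Op 9: note_on(86): all voices busy, STEAL voice 2 (pitch 88, oldest) -> assign | voices=[68 69 86]
Op 10: note_on(66): all voices busy, STEAL voice 0 (pitch 68, oldest) -> assign | voices=[66 69 86]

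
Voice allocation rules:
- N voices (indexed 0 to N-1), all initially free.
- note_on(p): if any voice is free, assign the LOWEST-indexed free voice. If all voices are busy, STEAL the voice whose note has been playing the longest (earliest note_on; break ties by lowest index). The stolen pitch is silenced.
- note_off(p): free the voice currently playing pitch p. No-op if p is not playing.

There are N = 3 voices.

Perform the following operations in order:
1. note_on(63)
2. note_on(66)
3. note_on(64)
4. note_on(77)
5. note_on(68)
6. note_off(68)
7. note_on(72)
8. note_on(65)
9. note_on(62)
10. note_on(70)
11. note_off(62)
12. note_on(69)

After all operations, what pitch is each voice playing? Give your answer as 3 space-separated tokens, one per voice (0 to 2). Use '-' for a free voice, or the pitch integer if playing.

Answer: 69 70 65

Derivation:
Op 1: note_on(63): voice 0 is free -> assigned | voices=[63 - -]
Op 2: note_on(66): voice 1 is free -> assigned | voices=[63 66 -]
Op 3: note_on(64): voice 2 is free -> assigned | voices=[63 66 64]
Op 4: note_on(77): all voices busy, STEAL voice 0 (pitch 63, oldest) -> assign | voices=[77 66 64]
Op 5: note_on(68): all voices busy, STEAL voice 1 (pitch 66, oldest) -> assign | voices=[77 68 64]
Op 6: note_off(68): free voice 1 | voices=[77 - 64]
Op 7: note_on(72): voice 1 is free -> assigned | voices=[77 72 64]
Op 8: note_on(65): all voices busy, STEAL voice 2 (pitch 64, oldest) -> assign | voices=[77 72 65]
Op 9: note_on(62): all voices busy, STEAL voice 0 (pitch 77, oldest) -> assign | voices=[62 72 65]
Op 10: note_on(70): all voices busy, STEAL voice 1 (pitch 72, oldest) -> assign | voices=[62 70 65]
Op 11: note_off(62): free voice 0 | voices=[- 70 65]
Op 12: note_on(69): voice 0 is free -> assigned | voices=[69 70 65]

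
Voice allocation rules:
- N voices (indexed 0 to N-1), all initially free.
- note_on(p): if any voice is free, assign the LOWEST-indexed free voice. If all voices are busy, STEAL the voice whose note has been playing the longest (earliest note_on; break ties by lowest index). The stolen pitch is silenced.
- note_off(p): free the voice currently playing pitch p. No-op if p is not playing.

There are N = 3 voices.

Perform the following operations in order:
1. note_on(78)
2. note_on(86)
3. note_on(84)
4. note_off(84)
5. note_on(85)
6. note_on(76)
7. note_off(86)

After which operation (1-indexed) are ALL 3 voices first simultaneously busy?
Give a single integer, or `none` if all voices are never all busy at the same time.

Op 1: note_on(78): voice 0 is free -> assigned | voices=[78 - -]
Op 2: note_on(86): voice 1 is free -> assigned | voices=[78 86 -]
Op 3: note_on(84): voice 2 is free -> assigned | voices=[78 86 84]
Op 4: note_off(84): free voice 2 | voices=[78 86 -]
Op 5: note_on(85): voice 2 is free -> assigned | voices=[78 86 85]
Op 6: note_on(76): all voices busy, STEAL voice 0 (pitch 78, oldest) -> assign | voices=[76 86 85]
Op 7: note_off(86): free voice 1 | voices=[76 - 85]

Answer: 3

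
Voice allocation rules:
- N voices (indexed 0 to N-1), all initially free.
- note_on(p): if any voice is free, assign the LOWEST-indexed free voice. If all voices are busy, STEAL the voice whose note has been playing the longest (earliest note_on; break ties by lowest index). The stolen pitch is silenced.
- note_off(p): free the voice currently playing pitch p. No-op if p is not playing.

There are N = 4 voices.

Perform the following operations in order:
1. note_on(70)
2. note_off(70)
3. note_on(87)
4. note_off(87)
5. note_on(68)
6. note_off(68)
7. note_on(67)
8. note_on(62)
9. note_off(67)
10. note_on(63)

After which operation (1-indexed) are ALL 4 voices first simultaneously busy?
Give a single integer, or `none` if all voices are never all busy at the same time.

Op 1: note_on(70): voice 0 is free -> assigned | voices=[70 - - -]
Op 2: note_off(70): free voice 0 | voices=[- - - -]
Op 3: note_on(87): voice 0 is free -> assigned | voices=[87 - - -]
Op 4: note_off(87): free voice 0 | voices=[- - - -]
Op 5: note_on(68): voice 0 is free -> assigned | voices=[68 - - -]
Op 6: note_off(68): free voice 0 | voices=[- - - -]
Op 7: note_on(67): voice 0 is free -> assigned | voices=[67 - - -]
Op 8: note_on(62): voice 1 is free -> assigned | voices=[67 62 - -]
Op 9: note_off(67): free voice 0 | voices=[- 62 - -]
Op 10: note_on(63): voice 0 is free -> assigned | voices=[63 62 - -]

Answer: none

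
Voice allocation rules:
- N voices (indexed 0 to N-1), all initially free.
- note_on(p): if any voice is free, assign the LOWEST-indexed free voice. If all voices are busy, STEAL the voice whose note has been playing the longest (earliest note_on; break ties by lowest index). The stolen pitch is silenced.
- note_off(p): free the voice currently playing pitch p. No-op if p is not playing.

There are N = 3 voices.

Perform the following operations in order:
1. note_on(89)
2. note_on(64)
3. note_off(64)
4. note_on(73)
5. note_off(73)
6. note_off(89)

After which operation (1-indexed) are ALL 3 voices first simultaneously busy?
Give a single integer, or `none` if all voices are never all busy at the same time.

Answer: none

Derivation:
Op 1: note_on(89): voice 0 is free -> assigned | voices=[89 - -]
Op 2: note_on(64): voice 1 is free -> assigned | voices=[89 64 -]
Op 3: note_off(64): free voice 1 | voices=[89 - -]
Op 4: note_on(73): voice 1 is free -> assigned | voices=[89 73 -]
Op 5: note_off(73): free voice 1 | voices=[89 - -]
Op 6: note_off(89): free voice 0 | voices=[- - -]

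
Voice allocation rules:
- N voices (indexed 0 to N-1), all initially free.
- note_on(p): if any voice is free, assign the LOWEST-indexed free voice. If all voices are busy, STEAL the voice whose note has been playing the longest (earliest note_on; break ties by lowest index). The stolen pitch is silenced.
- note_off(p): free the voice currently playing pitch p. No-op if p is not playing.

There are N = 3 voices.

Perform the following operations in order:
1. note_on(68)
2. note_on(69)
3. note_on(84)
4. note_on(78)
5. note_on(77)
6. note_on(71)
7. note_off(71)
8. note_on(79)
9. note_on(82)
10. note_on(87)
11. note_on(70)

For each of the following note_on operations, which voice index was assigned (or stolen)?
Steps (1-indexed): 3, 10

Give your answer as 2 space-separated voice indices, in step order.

Answer: 2 1

Derivation:
Op 1: note_on(68): voice 0 is free -> assigned | voices=[68 - -]
Op 2: note_on(69): voice 1 is free -> assigned | voices=[68 69 -]
Op 3: note_on(84): voice 2 is free -> assigned | voices=[68 69 84]
Op 4: note_on(78): all voices busy, STEAL voice 0 (pitch 68, oldest) -> assign | voices=[78 69 84]
Op 5: note_on(77): all voices busy, STEAL voice 1 (pitch 69, oldest) -> assign | voices=[78 77 84]
Op 6: note_on(71): all voices busy, STEAL voice 2 (pitch 84, oldest) -> assign | voices=[78 77 71]
Op 7: note_off(71): free voice 2 | voices=[78 77 -]
Op 8: note_on(79): voice 2 is free -> assigned | voices=[78 77 79]
Op 9: note_on(82): all voices busy, STEAL voice 0 (pitch 78, oldest) -> assign | voices=[82 77 79]
Op 10: note_on(87): all voices busy, STEAL voice 1 (pitch 77, oldest) -> assign | voices=[82 87 79]
Op 11: note_on(70): all voices busy, STEAL voice 2 (pitch 79, oldest) -> assign | voices=[82 87 70]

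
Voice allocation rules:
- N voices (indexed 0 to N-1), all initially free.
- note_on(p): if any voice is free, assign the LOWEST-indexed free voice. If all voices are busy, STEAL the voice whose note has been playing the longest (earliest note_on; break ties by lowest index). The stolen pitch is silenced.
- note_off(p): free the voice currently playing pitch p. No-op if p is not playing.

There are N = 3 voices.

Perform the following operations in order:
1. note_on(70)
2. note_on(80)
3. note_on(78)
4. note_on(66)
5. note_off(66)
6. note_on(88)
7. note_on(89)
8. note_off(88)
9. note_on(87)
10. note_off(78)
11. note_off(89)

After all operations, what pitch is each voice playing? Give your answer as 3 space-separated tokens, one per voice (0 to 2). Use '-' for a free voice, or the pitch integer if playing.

Answer: 87 - -

Derivation:
Op 1: note_on(70): voice 0 is free -> assigned | voices=[70 - -]
Op 2: note_on(80): voice 1 is free -> assigned | voices=[70 80 -]
Op 3: note_on(78): voice 2 is free -> assigned | voices=[70 80 78]
Op 4: note_on(66): all voices busy, STEAL voice 0 (pitch 70, oldest) -> assign | voices=[66 80 78]
Op 5: note_off(66): free voice 0 | voices=[- 80 78]
Op 6: note_on(88): voice 0 is free -> assigned | voices=[88 80 78]
Op 7: note_on(89): all voices busy, STEAL voice 1 (pitch 80, oldest) -> assign | voices=[88 89 78]
Op 8: note_off(88): free voice 0 | voices=[- 89 78]
Op 9: note_on(87): voice 0 is free -> assigned | voices=[87 89 78]
Op 10: note_off(78): free voice 2 | voices=[87 89 -]
Op 11: note_off(89): free voice 1 | voices=[87 - -]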